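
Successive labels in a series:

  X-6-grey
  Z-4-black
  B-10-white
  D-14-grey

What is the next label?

For the letter, letters move forward 2 places in the alphabet, wrapping Z→A: X, Z, B, D → F.
Second component: each term is the sum of the two before it, so 6, 4, 10, 14 → 24.
Shade: grey, black, white, grey → black (repeats grey → black → white).
Putting it together: F-24-black.

F-24-black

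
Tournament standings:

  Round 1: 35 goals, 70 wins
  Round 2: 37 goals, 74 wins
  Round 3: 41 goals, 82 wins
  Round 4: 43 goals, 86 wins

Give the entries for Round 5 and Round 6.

Goals: alternating steps +2, +4, +2, +4, …; 35, 37, 41, 43 → 47 → 49.
Wins: 70, 74, 82, 86 → 94 → 98 (always 2 × the goals).
So the next two records are 47 goals, 94 wins and 49 goals, 98 wins.

47 goals, 94 wins; 49 goals, 98 wins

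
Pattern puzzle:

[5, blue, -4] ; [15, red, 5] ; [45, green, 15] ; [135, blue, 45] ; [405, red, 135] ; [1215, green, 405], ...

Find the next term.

[3645, blue, 1215]

First part: ×3 each step, so 5, 15, 45, 135, 405, 1215 → 3645.
Colour: blue, red, green, blue, red, green → blue (repeats blue → red → green).
Third part goes -4, 5, 15, 45, 135, 405 → 1215 (always the previous value of the first part).
Combining the parts gives [3645, blue, 1215].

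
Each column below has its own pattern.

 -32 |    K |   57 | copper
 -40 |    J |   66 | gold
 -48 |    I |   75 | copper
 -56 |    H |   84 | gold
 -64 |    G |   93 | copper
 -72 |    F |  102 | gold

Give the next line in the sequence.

First component — −8 each step: -32, -40, -48, -56, -64, -72 → -80.
For the letter, letters move back 1 place in the alphabet: K, J, I, H, G, F → E.
Third component: +9 each step, so 57, 66, 75, 84, 93, 102 → 111.
For the metal, alternates copper ↔ gold: copper, gold, copper, gold, copper, gold → copper.
So the next line is -80  E  111  copper.

-80  E  111  copper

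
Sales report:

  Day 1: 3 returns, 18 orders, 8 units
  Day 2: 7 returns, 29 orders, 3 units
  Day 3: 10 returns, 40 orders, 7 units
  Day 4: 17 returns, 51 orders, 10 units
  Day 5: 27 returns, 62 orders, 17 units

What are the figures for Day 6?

Returns: each term is the sum of the two before it; 3, 7, 10, 17, 27 → 44.
Orders: 18, 29, 40, 51, 62 → 73 (+11 each step).
Units: 8, 3, 7, 10, 17 → 27 (always the previous value of the returns).
Combining the parts gives 44 returns, 73 orders, 27 units.

44 returns, 73 orders, 27 units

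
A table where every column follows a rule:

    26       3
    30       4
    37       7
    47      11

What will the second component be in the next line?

18

First component: differences are 4, 7, 10, … (increasing by 3 each time); 26, 30, 37, 47 → 60.
Second component — each term is the sum of the two before it: 3, 4, 7, 11 → 18.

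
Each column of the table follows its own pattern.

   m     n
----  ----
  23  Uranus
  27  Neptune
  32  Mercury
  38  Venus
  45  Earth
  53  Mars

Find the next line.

62  Jupiter

Column m: 23, 27, 32, 38, 45, 53 → 62 (differences are 4, 5, 6, … (increasing by 1 each time)).
Column n: Uranus, Neptune, Mercury, Venus, Earth, Mars → Jupiter (runs through the planets Mercury→Neptune).
Combining the parts gives 62  Jupiter.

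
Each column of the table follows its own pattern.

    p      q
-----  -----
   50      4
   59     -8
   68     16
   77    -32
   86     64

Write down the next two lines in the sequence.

Column p: +9 each step; 50, 59, 68, 77, 86 → 95 → 104.
Column q — ×(-2) each step: 4, -8, 16, -32, 64 → -128 → 256.
Putting the parts together: 95  -128 and then 104  256.

95  -128; 104  256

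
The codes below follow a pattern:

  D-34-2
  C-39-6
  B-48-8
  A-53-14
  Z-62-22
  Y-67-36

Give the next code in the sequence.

Letter goes D, C, B, A, Z, Y → X (letters move back 1 place in the alphabet, wrapping A→Z).
Second component: alternating steps +5, +9, +5, +9, …, so 34, 39, 48, 53, 62, 67 → 76.
Third component goes 2, 6, 8, 14, 22, 36 → 58 (each term is the sum of the two before it).
Combining the parts gives X-76-58.

X-76-58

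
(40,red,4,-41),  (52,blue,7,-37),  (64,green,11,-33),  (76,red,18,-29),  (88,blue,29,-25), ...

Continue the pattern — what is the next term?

First component: +12 each step; 40, 52, 64, 76, 88 → 100.
Colour — repeats red → blue → green: red, blue, green, red, blue → green.
Third component: each term is the sum of the two before it; 4, 7, 11, 18, 29 → 47.
Fourth component — +4 each step: -41, -37, -33, -29, -25 → -21.
So the next term is (100,green,47,-21).

(100,green,47,-21)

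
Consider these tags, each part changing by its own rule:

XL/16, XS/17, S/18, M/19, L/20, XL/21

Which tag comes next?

XS/22

Size — repeats XL → XS → S → M → L: XL, XS, S, M, L, XL → XS.
Second component: 16, 17, 18, 19, 20, 21 → 22 (+1 each step).
Putting it together: XS/22.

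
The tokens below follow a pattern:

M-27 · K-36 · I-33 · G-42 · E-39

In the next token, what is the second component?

Letter: letters move back 2 places in the alphabet; M, K, I, G, E → C.
Second component — alternating steps +9, −3, +9, −3, …: 27, 36, 33, 42, 39 → 48.

48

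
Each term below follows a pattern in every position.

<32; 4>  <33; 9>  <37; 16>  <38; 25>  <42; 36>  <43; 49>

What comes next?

First component goes 32, 33, 37, 38, 42, 43 → 47 (alternating steps +1, +4, +1, +4, …).
Second component: perfect squares: 2², 3², 4², …; 4, 9, 16, 25, 36, 49 → 64.
Combining the parts gives <47; 64>.

<47; 64>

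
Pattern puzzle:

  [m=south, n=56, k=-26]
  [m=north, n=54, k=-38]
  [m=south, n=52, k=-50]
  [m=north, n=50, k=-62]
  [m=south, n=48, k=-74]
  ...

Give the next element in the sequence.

[m=north, n=46, k=-86]

M — alternates south ↔ north: south, north, south, north, south → north.
N goes 56, 54, 52, 50, 48 → 46 (−2 each step).
K: −12 each step; -26, -38, -50, -62, -74 → -86.
Putting it together: [m=north, n=46, k=-86].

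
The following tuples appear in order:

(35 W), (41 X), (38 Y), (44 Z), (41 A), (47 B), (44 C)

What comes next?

First slot: alternating steps +6, −3, +6, −3, …; 35, 41, 38, 44, 41, 47, 44 → 50.
Letter: letters move forward 1 place in the alphabet, wrapping Z→A; W, X, Y, Z, A, B, C → D.
Putting it together: (50 D).

(50 D)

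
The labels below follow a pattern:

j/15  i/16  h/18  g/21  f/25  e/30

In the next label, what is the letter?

Letter goes j, i, h, g, f, e → d (letters move back 1 place in the alphabet).

d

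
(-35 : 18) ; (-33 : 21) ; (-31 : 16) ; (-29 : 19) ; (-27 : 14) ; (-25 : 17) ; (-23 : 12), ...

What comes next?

(-21 : 15)

First value: +2 each step; -35, -33, -31, -29, -27, -25, -23 → -21.
Second value: alternating steps +3, −5, +3, −5, …, so 18, 21, 16, 19, 14, 17, 12 → 15.
Putting it together: (-21 : 15).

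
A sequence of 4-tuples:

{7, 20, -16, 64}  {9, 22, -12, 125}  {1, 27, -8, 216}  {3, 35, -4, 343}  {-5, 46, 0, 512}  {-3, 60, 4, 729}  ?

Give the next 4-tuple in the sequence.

{-11, 77, 8, 1000}

First slot: alternating steps +2, −8, +2, −8, …, so 7, 9, 1, 3, -5, -3 → -11.
For the second slot, differences are 2, 5, 8, … (increasing by 3 each time): 20, 22, 27, 35, 46, 60 → 77.
Third slot: +4 each step, so -16, -12, -8, -4, 0, 4 → 8.
Fourth slot: 64, 125, 216, 343, 512, 729 → 1000 (perfect cubes: 4³, 5³, 6³, …).
So the next 4-tuple is {-11, 77, 8, 1000}.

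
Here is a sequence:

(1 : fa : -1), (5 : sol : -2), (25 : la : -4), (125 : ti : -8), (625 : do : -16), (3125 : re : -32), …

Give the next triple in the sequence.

First part goes 1, 5, 25, 125, 625, 3125 → 15625 (×5 each step).
Note: runs through the solfège scale do→ti; fa, sol, la, ti, do, re → mi.
Third part goes -1, -2, -4, -8, -16, -32 → -64 (×2 each step).
So the next triple is (15625 : mi : -64).

(15625 : mi : -64)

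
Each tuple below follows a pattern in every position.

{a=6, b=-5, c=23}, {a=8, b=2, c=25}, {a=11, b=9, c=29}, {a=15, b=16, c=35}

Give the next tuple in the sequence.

{a=20, b=23, c=43}

A goes 6, 8, 11, 15 → 20 (differences are 2, 3, 4, … (increasing by 1 each time)).
B: +7 each step; -5, 2, 9, 16 → 23.
C: differences are 2, 4, 6, … (increasing by 2 each time); 23, 25, 29, 35 → 43.
Putting it together: {a=20, b=23, c=43}.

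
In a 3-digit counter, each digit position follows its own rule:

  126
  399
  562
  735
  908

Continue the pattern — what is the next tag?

171

First digit goes 1, 3, 5, 7, 9 → 1 (+2 each step, mod 10).
Second digit: −3 each step, mod 10, so 2, 9, 6, 3, 0 → 7.
Third digit: +3 each step, mod 10; 6, 9, 2, 5, 8 → 1.
Putting it together: 171.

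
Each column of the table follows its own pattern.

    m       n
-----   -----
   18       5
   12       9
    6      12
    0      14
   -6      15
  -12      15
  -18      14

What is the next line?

-24  12

Column m: −6 each step, so 18, 12, 6, 0, -6, -12, -18 → -24.
Column n — differences are 4, 3, 2, … (decreasing by 1 each time): 5, 9, 12, 14, 15, 15, 14 → 12.
So the next line is -24  12.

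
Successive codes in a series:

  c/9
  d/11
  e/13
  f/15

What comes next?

g/17

Letter: letters move forward 1 place in the alphabet; c, d, e, f → g.
Second component goes 9, 11, 13, 15 → 17 (+2 each step).
Combining the parts gives g/17.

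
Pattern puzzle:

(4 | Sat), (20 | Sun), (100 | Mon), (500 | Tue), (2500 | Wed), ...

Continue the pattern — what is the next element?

First component: ×5 each step, so 4, 20, 100, 500, 2500 → 12500.
Day — runs through the weekdays Mon→Sun: Sat, Sun, Mon, Tue, Wed → Thu.
So the next element is (12500 | Thu).

(12500 | Thu)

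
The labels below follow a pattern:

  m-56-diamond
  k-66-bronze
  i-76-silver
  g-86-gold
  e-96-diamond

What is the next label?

c-106-bronze

Letter: letters move back 2 places in the alphabet, so m, k, i, g, e → c.
Second component goes 56, 66, 76, 86, 96 → 106 (+10 each step).
Rank: diamond, bronze, silver, gold, diamond → bronze (repeats diamond → bronze → silver → gold).
Combining the parts gives c-106-bronze.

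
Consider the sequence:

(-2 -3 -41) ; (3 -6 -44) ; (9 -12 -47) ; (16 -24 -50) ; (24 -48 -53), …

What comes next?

First entry: differences are 5, 6, 7, … (increasing by 1 each time), so -2, 3, 9, 16, 24 → 33.
Second entry: ×2 each step; -3, -6, -12, -24, -48 → -96.
Third entry: −3 each step; -41, -44, -47, -50, -53 → -56.
Putting it together: (33 -96 -56).

(33 -96 -56)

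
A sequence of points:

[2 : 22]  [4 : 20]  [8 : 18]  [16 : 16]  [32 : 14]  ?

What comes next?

For the first part, ×2 each step: 2, 4, 8, 16, 32 → 64.
Second part: 22, 20, 18, 16, 14 → 12 (−2 each step).
So the next point is [64 : 12].

[64 : 12]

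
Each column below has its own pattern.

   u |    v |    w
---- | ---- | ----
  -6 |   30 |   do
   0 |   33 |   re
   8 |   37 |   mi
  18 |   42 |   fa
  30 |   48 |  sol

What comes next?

44  55  la

Column u: differences are 6, 8, 10, … (increasing by 2 each time); -6, 0, 8, 18, 30 → 44.
Column v goes 30, 33, 37, 42, 48 → 55 (differences are 3, 4, 5, … (increasing by 1 each time)).
Column w: do, re, mi, fa, sol → la (runs through the solfège scale do→ti).
Putting it together: 44  55  la.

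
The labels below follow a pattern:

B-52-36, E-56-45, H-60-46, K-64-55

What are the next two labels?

N-68-56, Q-72-65

Letter — letters move forward 3 places in the alphabet: B, E, H, K → N → Q.
Second component — +4 each step: 52, 56, 60, 64 → 68 → 72.
Third component goes 36, 45, 46, 55 → 56 → 65 (alternating steps +9, +1, +9, +1, …).
Putting the parts together: N-68-56 and then Q-72-65.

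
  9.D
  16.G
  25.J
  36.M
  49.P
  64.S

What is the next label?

First component — perfect squares: 3², 4², 5², …: 9, 16, 25, 36, 49, 64 → 81.
For the letter, letters move forward 3 places in the alphabet: D, G, J, M, P, S → V.
Combining the parts gives 81.V.

81.V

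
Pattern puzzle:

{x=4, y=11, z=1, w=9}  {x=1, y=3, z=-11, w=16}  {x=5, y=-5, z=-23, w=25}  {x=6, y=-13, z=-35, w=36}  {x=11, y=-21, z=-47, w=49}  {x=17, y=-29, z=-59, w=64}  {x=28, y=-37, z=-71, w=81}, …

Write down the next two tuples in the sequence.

{x=45, y=-45, z=-83, w=100}, {x=73, y=-53, z=-95, w=121}

X: each term is the sum of the two before it, so 4, 1, 5, 6, 11, 17, 28 → 45 → 73.
Y: −8 each step; 11, 3, -5, -13, -21, -29, -37 → -45 → -53.
Z: 1, -11, -23, -35, -47, -59, -71 → -83 → -95 (−12 each step).
For the w, perfect squares: 3², 4², 5², …: 9, 16, 25, 36, 49, 64, 81 → 100 → 121.
So the next two tuples are {x=45, y=-45, z=-83, w=100} and {x=73, y=-53, z=-95, w=121}.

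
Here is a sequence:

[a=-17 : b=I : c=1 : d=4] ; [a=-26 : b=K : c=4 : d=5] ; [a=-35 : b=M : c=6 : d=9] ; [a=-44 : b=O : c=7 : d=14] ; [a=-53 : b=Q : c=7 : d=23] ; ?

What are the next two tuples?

[a=-62 : b=S : c=6 : d=37], [a=-71 : b=U : c=4 : d=60]

For the a, −9 each step: -17, -26, -35, -44, -53 → -62 → -71.
B goes I, K, M, O, Q → S → U (letters move forward 2 places in the alphabet).
C goes 1, 4, 6, 7, 7 → 6 → 4 (differences are 3, 2, 1, … (decreasing by 1 each time)).
D: each term is the sum of the two before it; 4, 5, 9, 14, 23 → 37 → 60.
Putting the parts together: [a=-62 : b=S : c=6 : d=37] and then [a=-71 : b=U : c=4 : d=60].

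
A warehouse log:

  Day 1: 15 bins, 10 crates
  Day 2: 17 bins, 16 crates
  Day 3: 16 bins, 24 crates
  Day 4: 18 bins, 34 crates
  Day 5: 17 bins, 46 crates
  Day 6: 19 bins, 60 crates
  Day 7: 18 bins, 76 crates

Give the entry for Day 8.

20 bins, 94 crates

Bins — alternating steps +2, −1, +2, −1, …: 15, 17, 16, 18, 17, 19, 18 → 20.
Crates: 10, 16, 24, 34, 46, 60, 76 → 94 (differences are 6, 8, 10, … (increasing by 2 each time)).
So the next record is 20 bins, 94 crates.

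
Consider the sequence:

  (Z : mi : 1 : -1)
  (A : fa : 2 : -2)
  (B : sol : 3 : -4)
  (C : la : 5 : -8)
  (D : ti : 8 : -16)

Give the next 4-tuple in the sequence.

(E : do : 13 : -32)

For the letter, letters move forward 1 place in the alphabet, wrapping Z→A: Z, A, B, C, D → E.
Note: runs through the solfège scale do→ti; mi, fa, sol, la, ti → do.
Third value: each term is the sum of the two before it; 1, 2, 3, 5, 8 → 13.
Fourth value: -1, -2, -4, -8, -16 → -32 (×2 each step).
Putting it together: (E : do : 13 : -32).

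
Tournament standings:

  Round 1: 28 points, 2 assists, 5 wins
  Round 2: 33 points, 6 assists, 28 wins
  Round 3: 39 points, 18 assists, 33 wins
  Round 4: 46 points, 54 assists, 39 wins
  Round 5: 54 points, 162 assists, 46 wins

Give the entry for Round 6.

63 points, 486 assists, 54 wins

For the points, differences are 5, 6, 7, … (increasing by 1 each time): 28, 33, 39, 46, 54 → 63.
Assists goes 2, 6, 18, 54, 162 → 486 (×3 each step).
Wins — always the previous value of the points: 5, 28, 33, 39, 46 → 54.
Putting it together: 63 points, 486 assists, 54 wins.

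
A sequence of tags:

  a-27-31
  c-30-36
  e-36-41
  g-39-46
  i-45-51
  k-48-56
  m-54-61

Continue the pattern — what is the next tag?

For the letter, letters move forward 2 places in the alphabet: a, c, e, g, i, k, m → o.
Second component: 27, 30, 36, 39, 45, 48, 54 → 57 (alternating steps +3, +6, +3, +6, …).
Third component: +5 each step; 31, 36, 41, 46, 51, 56, 61 → 66.
Putting it together: o-57-66.

o-57-66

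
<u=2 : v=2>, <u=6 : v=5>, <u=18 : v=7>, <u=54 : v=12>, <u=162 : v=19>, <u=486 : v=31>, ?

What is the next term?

For the u, ×3 each step: 2, 6, 18, 54, 162, 486 → 1458.
V: each term is the sum of the two before it, so 2, 5, 7, 12, 19, 31 → 50.
Combining the parts gives <u=1458 : v=50>.

<u=1458 : v=50>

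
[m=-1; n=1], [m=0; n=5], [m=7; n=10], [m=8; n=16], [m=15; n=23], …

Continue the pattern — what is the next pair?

[m=16; n=31]

For the m, alternating steps +1, +7, +1, +7, …: -1, 0, 7, 8, 15 → 16.
N: differences are 4, 5, 6, … (increasing by 1 each time), so 1, 5, 10, 16, 23 → 31.
Combining the parts gives [m=16; n=31].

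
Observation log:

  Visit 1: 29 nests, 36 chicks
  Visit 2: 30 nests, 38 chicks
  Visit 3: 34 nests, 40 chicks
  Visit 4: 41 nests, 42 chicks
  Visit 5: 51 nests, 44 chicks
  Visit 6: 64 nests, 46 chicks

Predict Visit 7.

80 nests, 48 chicks

For the nests, differences are 1, 4, 7, … (increasing by 3 each time): 29, 30, 34, 41, 51, 64 → 80.
Chicks — +2 each step: 36, 38, 40, 42, 44, 46 → 48.
Combining the parts gives 80 nests, 48 chicks.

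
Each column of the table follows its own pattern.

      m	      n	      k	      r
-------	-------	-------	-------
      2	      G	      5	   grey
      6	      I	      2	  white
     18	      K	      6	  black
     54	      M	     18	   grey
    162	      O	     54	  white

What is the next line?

486  Q  162  black

Column m: ×3 each step; 2, 6, 18, 54, 162 → 486.
For the column n, letters move forward 2 places in the alphabet: G, I, K, M, O → Q.
Column k: always the previous value of the column m, so 5, 2, 6, 18, 54 → 162.
Column r: repeats grey → white → black, so grey, white, black, grey, white → black.
Combining the parts gives 486  Q  162  black.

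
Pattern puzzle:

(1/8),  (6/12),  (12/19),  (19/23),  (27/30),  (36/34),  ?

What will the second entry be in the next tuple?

Second entry: 8, 12, 19, 23, 30, 34 → 41 (alternating steps +4, +7, +4, +7, …).

41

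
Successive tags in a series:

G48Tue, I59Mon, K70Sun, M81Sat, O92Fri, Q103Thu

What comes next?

Letter: letters move forward 2 places in the alphabet, so G, I, K, M, O, Q → S.
Second component: 48, 59, 70, 81, 92, 103 → 114 (+11 each step).
Day — runs backward through the weekdays Mon→Sun: Tue, Mon, Sun, Sat, Fri, Thu → Wed.
So the next tag is S114Wed.

S114Wed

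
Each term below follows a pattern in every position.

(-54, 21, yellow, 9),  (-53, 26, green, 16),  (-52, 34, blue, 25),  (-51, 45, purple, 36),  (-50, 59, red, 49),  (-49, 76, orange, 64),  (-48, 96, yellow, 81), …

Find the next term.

(-47, 119, green, 100)

First entry — +1 each step: -54, -53, -52, -51, -50, -49, -48 → -47.
For the second entry, differences are 5, 8, 11, … (increasing by 3 each time): 21, 26, 34, 45, 59, 76, 96 → 119.
Colour: yellow, green, blue, purple, red, orange, yellow → green (repeats yellow → green → blue → purple → red → orange).
Fourth entry goes 9, 16, 25, 36, 49, 64, 81 → 100 (perfect squares: 3², 4², 5², …).
So the next term is (-47, 119, green, 100).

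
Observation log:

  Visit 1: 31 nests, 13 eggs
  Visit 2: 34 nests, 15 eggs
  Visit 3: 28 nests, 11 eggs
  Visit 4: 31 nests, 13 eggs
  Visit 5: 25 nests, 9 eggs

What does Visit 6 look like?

Nests goes 31, 34, 28, 31, 25 → 28 (alternating steps +3, −6, +3, −6, …).
Eggs goes 13, 15, 11, 13, 9 → 11 (alternating steps +2, −4, +2, −4, …).
Combining the parts gives 28 nests, 11 eggs.

28 nests, 11 eggs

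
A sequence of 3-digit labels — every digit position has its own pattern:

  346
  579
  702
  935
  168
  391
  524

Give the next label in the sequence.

757

First digit goes 3, 5, 7, 9, 1, 3, 5 → 7 (+2 each step, mod 10).
For the second digit, +3 each step, mod 10: 4, 7, 0, 3, 6, 9, 2 → 5.
Third digit — +3 each step, mod 10: 6, 9, 2, 5, 8, 1, 4 → 7.
Putting it together: 757.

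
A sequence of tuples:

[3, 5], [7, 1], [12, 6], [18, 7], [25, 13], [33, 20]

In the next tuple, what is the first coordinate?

For the first coordinate, differences are 4, 5, 6, … (increasing by 1 each time): 3, 7, 12, 18, 25, 33 → 42.
For the second coordinate, each term is the sum of the two before it: 5, 1, 6, 7, 13, 20 → 33.

42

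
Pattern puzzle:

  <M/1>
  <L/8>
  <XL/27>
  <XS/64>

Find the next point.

Size goes M, L, XL, XS → S (runs through clothing sizes XS→XL).
Second part: perfect cubes: 1³, 2³, 3³, …, so 1, 8, 27, 64 → 125.
So the next point is <S/125>.

<S/125>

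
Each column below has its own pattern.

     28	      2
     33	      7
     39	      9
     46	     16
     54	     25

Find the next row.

For the first component, differences are 5, 6, 7, … (increasing by 1 each time): 28, 33, 39, 46, 54 → 63.
Second component: each term is the sum of the two before it; 2, 7, 9, 16, 25 → 41.
So the next row is 63  41.

63  41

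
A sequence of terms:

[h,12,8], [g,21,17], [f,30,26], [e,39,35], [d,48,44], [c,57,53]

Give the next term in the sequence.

Letter: letters move back 1 place in the alphabet; h, g, f, e, d, c → b.
Second value — +9 each step: 12, 21, 30, 39, 48, 57 → 66.
Third value: 8, 17, 26, 35, 44, 53 → 62 (always 4 less than the second value).
Putting it together: [b,66,62].

[b,66,62]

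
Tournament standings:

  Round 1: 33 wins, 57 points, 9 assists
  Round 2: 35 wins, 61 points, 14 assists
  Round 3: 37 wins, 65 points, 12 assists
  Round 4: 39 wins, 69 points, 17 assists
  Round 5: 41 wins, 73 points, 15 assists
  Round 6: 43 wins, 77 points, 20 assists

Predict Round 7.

Wins: +2 each step; 33, 35, 37, 39, 41, 43 → 45.
Points goes 57, 61, 65, 69, 73, 77 → 81 (+4 each step).
Assists: alternating steps +5, −2, +5, −2, …, so 9, 14, 12, 17, 15, 20 → 18.
So the next row is 45 wins, 81 points, 18 assists.

45 wins, 81 points, 18 assists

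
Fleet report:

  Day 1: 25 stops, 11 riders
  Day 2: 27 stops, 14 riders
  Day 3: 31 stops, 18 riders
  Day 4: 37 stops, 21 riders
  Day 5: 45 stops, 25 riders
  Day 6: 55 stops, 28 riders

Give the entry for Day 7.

67 stops, 32 riders

Stops: differences are 2, 4, 6, … (increasing by 2 each time), so 25, 27, 31, 37, 45, 55 → 67.
Riders: alternating steps +3, +4, +3, +4, …, so 11, 14, 18, 21, 25, 28 → 32.
So the next record is 67 stops, 32 riders.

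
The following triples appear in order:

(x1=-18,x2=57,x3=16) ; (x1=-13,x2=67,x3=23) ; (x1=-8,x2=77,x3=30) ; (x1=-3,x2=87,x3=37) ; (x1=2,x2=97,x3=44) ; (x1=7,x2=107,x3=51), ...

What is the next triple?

(x1=12,x2=117,x3=58)

For the x1, +5 each step: -18, -13, -8, -3, 2, 7 → 12.
X2: +10 each step, so 57, 67, 77, 87, 97, 107 → 117.
X3 goes 16, 23, 30, 37, 44, 51 → 58 (+7 each step).
Putting it together: (x1=12,x2=117,x3=58).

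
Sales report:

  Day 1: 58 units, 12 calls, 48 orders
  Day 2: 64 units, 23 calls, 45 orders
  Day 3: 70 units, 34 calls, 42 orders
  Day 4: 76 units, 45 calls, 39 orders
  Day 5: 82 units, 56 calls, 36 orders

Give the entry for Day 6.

Units goes 58, 64, 70, 76, 82 → 88 (+6 each step).
Calls: +11 each step; 12, 23, 34, 45, 56 → 67.
Orders: −3 each step; 48, 45, 42, 39, 36 → 33.
Combining the parts gives 88 units, 67 calls, 33 orders.

88 units, 67 calls, 33 orders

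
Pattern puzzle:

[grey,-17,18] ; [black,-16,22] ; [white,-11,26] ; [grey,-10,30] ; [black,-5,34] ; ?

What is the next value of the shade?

Shade goes grey, black, white, grey, black → white (repeats grey → black → white).

white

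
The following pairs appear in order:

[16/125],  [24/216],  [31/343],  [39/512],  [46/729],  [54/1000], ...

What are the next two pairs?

[61/1331], [69/1728]

First coordinate: 16, 24, 31, 39, 46, 54 → 61 → 69 (alternating steps +8, +7, +8, +7, …).
Second coordinate goes 125, 216, 343, 512, 729, 1000 → 1331 → 1728 (perfect cubes: 5³, 6³, 7³, …).
So the next two pairs are [61/1331] and [69/1728].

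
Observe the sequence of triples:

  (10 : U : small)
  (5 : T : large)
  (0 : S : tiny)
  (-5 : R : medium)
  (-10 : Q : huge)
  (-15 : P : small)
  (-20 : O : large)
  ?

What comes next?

For the first value, −5 each step: 10, 5, 0, -5, -10, -15, -20 → -25.
For the letter, letters move back 1 place in the alphabet: U, T, S, R, Q, P, O → N.
For the size, repeats small → large → tiny → medium → huge: small, large, tiny, medium, huge, small, large → tiny.
Combining the parts gives (-25 : N : tiny).

(-25 : N : tiny)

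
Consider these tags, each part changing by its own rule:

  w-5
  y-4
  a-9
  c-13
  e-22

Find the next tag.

g-35

Letter: letters move forward 2 places in the alphabet, wrapping Z→A; w, y, a, c, e → g.
Second component: 5, 4, 9, 13, 22 → 35 (each term is the sum of the two before it).
So the next tag is g-35.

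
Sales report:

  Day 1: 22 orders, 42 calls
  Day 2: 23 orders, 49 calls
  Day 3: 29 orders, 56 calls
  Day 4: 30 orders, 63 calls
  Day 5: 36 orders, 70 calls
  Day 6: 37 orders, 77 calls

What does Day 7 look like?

Orders: 22, 23, 29, 30, 36, 37 → 43 (alternating steps +1, +6, +1, +6, …).
Calls: +7 each step; 42, 49, 56, 63, 70, 77 → 84.
Putting it together: 43 orders, 84 calls.

43 orders, 84 calls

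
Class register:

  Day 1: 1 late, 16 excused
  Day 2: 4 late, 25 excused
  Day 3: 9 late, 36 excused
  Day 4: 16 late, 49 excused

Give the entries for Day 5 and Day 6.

Late: perfect squares: 1², 2², 3², …, so 1, 4, 9, 16 → 25 → 36.
Excused: 16, 25, 36, 49 → 64 → 81 (perfect squares: 4², 5², 6², …).
So the next two lines are 25 late, 64 excused and 36 late, 81 excused.

25 late, 64 excused; 36 late, 81 excused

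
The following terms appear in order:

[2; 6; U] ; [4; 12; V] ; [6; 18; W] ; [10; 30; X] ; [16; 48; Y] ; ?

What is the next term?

For the first component, each term is the sum of the two before it: 2, 4, 6, 10, 16 → 26.
Second component: always 3 × the first component, so 6, 12, 18, 30, 48 → 78.
Letter — letters move forward 1 place in the alphabet: U, V, W, X, Y → Z.
So the next term is [26; 78; Z].

[26; 78; Z]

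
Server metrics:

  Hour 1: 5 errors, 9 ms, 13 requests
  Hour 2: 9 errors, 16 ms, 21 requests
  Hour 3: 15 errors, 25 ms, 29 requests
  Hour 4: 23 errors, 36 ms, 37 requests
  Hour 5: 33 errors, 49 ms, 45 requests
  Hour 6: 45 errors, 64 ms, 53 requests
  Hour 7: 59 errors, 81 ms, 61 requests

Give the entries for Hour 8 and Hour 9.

For the errors, differences are 4, 6, 8, … (increasing by 2 each time): 5, 9, 15, 23, 33, 45, 59 → 75 → 93.
Ms goes 9, 16, 25, 36, 49, 64, 81 → 100 → 121 (perfect squares: 3², 4², 5², …).
Requests: +8 each step, so 13, 21, 29, 37, 45, 53, 61 → 69 → 77.
Putting the parts together: 75 errors, 100 ms, 69 requests and then 93 errors, 121 ms, 77 requests.

75 errors, 100 ms, 69 requests; 93 errors, 121 ms, 77 requests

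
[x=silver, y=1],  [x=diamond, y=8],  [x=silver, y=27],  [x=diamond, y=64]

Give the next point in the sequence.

X: silver, diamond, silver, diamond → silver (alternates silver ↔ diamond).
Y: perfect cubes: 1³, 2³, 3³, …, so 1, 8, 27, 64 → 125.
So the next point is [x=silver, y=125].

[x=silver, y=125]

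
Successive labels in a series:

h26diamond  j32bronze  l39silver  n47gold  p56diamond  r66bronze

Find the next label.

Letter: letters move forward 2 places in the alphabet, so h, j, l, n, p, r → t.
Second component: 26, 32, 39, 47, 56, 66 → 77 (differences are 6, 7, 8, … (increasing by 1 each time)).
Rank: repeats diamond → bronze → silver → gold; diamond, bronze, silver, gold, diamond, bronze → silver.
Putting it together: t77silver.

t77silver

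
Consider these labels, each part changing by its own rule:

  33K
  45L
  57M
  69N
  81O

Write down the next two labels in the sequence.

93P, 105Q

First component: +12 each step, so 33, 45, 57, 69, 81 → 93 → 105.
Letter: letters move forward 1 place in the alphabet, so K, L, M, N, O → P → Q.
Putting the parts together: 93P and then 105Q.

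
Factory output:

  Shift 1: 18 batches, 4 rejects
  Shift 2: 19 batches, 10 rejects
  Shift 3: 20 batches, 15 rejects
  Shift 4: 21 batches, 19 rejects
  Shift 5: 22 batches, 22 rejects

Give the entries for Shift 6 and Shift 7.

23 batches, 24 rejects; 24 batches, 25 rejects

Batches — +1 each step: 18, 19, 20, 21, 22 → 23 → 24.
Rejects — differences are 6, 5, 4, … (decreasing by 1 each time): 4, 10, 15, 19, 22 → 24 → 25.
Putting the parts together: 23 batches, 24 rejects and then 24 batches, 25 rejects.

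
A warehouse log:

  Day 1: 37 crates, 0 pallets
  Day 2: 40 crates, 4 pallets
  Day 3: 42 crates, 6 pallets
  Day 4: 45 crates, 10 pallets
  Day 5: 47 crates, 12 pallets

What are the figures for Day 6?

For the crates, alternating steps +3, +2, +3, +2, …: 37, 40, 42, 45, 47 → 50.
Pallets: alternating steps +4, +2, +4, +2, …, so 0, 4, 6, 10, 12 → 16.
Combining the parts gives 50 crates, 16 pallets.

50 crates, 16 pallets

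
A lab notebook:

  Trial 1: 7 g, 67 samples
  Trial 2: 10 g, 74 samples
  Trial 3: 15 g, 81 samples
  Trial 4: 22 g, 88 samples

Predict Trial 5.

31 g, 95 samples

G goes 7, 10, 15, 22 → 31 (differences are 3, 5, 7, … (increasing by 2 each time)).
Samples goes 67, 74, 81, 88 → 95 (+7 each step).
So the next row is 31 g, 95 samples.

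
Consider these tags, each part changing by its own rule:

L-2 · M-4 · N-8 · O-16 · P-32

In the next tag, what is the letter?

Letter: letters move forward 1 place in the alphabet, so L, M, N, O, P → Q.

Q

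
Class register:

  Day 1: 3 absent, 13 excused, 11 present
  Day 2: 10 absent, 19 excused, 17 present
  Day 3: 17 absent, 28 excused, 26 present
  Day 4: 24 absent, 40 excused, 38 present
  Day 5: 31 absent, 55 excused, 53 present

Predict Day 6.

For the absent, +7 each step: 3, 10, 17, 24, 31 → 38.
Excused — differences are 6, 9, 12, … (increasing by 3 each time): 13, 19, 28, 40, 55 → 73.
For the present, always 2 less than the excused: 11, 17, 26, 38, 53 → 71.
Combining the parts gives 38 absent, 73 excused, 71 present.

38 absent, 73 excused, 71 present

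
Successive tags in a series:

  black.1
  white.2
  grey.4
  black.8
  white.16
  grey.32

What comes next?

black.64

Shade: black, white, grey, black, white, grey → black (repeats black → white → grey).
Second component: ×2 each step; 1, 2, 4, 8, 16, 32 → 64.
Putting it together: black.64.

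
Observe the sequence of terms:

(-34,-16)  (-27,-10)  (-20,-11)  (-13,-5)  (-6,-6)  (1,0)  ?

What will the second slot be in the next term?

-1

Second slot: alternating steps +6, −1, +6, −1, …, so -16, -10, -11, -5, -6, 0 → -1.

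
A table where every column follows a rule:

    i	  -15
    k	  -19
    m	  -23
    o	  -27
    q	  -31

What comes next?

Letter: letters move forward 2 places in the alphabet; i, k, m, o, q → s.
Second component: -15, -19, -23, -27, -31 → -35 (−4 each step).
Combining the parts gives s  -35.

s  -35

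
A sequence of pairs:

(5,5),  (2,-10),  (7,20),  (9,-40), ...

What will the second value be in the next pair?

80

Second value: 5, -10, 20, -40 → 80 (×(-2) each step).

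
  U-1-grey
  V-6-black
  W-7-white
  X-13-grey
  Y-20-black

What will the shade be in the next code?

Shade: repeats grey → black → white, so grey, black, white, grey, black → white.

white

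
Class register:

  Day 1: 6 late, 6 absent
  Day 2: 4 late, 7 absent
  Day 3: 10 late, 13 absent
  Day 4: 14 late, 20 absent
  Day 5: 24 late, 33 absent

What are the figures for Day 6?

For the late, each term is the sum of the two before it: 6, 4, 10, 14, 24 → 38.
Absent: each term is the sum of the two before it, so 6, 7, 13, 20, 33 → 53.
Combining the parts gives 38 late, 53 absent.

38 late, 53 absent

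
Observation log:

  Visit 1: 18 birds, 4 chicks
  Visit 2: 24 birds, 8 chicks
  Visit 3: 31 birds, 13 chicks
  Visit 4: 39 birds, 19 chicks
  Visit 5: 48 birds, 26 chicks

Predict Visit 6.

Birds: differences are 6, 7, 8, … (increasing by 1 each time); 18, 24, 31, 39, 48 → 58.
Chicks: 4, 8, 13, 19, 26 → 34 (differences are 4, 5, 6, … (increasing by 1 each time)).
So the next line is 58 birds, 34 chicks.

58 birds, 34 chicks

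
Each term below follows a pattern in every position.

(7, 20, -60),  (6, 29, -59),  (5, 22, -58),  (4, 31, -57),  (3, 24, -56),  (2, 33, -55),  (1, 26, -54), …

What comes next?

First entry goes 7, 6, 5, 4, 3, 2, 1 → 0 (−1 each step).
Second entry goes 20, 29, 22, 31, 24, 33, 26 → 35 (alternating steps +9, −7, +9, −7, …).
Third entry goes -60, -59, -58, -57, -56, -55, -54 → -53 (+1 each step).
So the next term is (0, 35, -53).

(0, 35, -53)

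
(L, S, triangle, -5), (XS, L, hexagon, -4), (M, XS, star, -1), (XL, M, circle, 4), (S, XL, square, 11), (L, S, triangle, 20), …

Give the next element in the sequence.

First size — repeats L → XS → M → XL → S: L, XS, M, XL, S, L → XS.
Second size goes S, L, XS, M, XL, S → L (repeats S → L → XS → M → XL).
For the shape, repeats triangle → hexagon → star → circle → square: triangle, hexagon, star, circle, square, triangle → hexagon.
Fourth entry goes -5, -4, -1, 4, 11, 20 → 31 (differences are 1, 3, 5, … (increasing by 2 each time)).
Combining the parts gives (XS, L, hexagon, 31).

(XS, L, hexagon, 31)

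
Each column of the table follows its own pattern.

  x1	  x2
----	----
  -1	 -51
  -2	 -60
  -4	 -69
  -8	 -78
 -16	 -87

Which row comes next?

For the column x1, ×2 each step: -1, -2, -4, -8, -16 → -32.
Column x2: -51, -60, -69, -78, -87 → -96 (−9 each step).
So the next row is -32  -96.

-32  -96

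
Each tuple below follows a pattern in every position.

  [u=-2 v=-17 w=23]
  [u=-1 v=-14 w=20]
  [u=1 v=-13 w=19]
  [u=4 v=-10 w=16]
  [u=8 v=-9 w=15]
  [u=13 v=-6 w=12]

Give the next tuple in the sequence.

[u=19 v=-5 w=11]

U: differences are 1, 2, 3, … (increasing by 1 each time); -2, -1, 1, 4, 8, 13 → 19.
V: alternating steps +3, +1, +3, +1, …; -17, -14, -13, -10, -9, -6 → -5.
W: together with the v always sums to 6; 23, 20, 19, 16, 15, 12 → 11.
Putting it together: [u=19 v=-5 w=11].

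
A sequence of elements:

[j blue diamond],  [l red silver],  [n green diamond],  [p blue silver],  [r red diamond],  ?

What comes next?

[t green silver]

Letter: j, l, n, p, r → t (letters move forward 2 places in the alphabet).
For the colour, repeats blue → red → green: blue, red, green, blue, red → green.
Rank: alternates diamond ↔ silver, so diamond, silver, diamond, silver, diamond → silver.
Putting it together: [t green silver].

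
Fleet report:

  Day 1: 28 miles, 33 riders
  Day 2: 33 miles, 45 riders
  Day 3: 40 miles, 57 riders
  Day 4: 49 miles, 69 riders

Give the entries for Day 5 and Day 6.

60 miles, 81 riders; 73 miles, 93 riders

Miles — differences are 5, 7, 9, … (increasing by 2 each time): 28, 33, 40, 49 → 60 → 73.
For the riders, +12 each step: 33, 45, 57, 69 → 81 → 93.
So the next two records are 60 miles, 81 riders and 73 miles, 93 riders.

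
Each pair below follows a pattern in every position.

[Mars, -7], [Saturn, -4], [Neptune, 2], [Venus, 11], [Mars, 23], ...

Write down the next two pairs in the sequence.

[Saturn, 38], [Neptune, 56]

Planet: Mars, Saturn, Neptune, Venus, Mars → Saturn → Neptune (repeats Mars → Saturn → Neptune → Venus).
Second entry goes -7, -4, 2, 11, 23 → 38 → 56 (differences are 3, 6, 9, … (increasing by 3 each time)).
So the next two pairs are [Saturn, 38] and [Neptune, 56].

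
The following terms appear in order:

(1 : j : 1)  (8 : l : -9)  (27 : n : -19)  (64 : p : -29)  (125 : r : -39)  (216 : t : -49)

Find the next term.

(343 : v : -59)

First entry — perfect cubes: 1³, 2³, 3³, …: 1, 8, 27, 64, 125, 216 → 343.
Letter goes j, l, n, p, r, t → v (letters move forward 2 places in the alphabet).
Third entry: −10 each step; 1, -9, -19, -29, -39, -49 → -59.
Putting it together: (343 : v : -59).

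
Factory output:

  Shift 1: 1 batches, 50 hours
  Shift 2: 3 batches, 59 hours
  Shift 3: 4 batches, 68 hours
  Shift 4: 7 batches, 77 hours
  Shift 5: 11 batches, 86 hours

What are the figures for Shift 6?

18 batches, 95 hours

Batches goes 1, 3, 4, 7, 11 → 18 (each term is the sum of the two before it).
Hours: +9 each step, so 50, 59, 68, 77, 86 → 95.
So the next row is 18 batches, 95 hours.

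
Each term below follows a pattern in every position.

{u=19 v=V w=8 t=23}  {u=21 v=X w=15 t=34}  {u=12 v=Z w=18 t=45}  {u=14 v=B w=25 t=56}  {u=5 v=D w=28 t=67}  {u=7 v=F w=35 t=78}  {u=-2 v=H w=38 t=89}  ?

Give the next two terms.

{u=0 v=J w=45 t=100}, {u=-9 v=L w=48 t=111}

U: alternating steps +2, −9, +2, −9, …, so 19, 21, 12, 14, 5, 7, -2 → 0 → -9.
V: letters move forward 2 places in the alphabet, wrapping Z→A, so V, X, Z, B, D, F, H → J → L.
W — alternating steps +7, +3, +7, +3, …: 8, 15, 18, 25, 28, 35, 38 → 45 → 48.
T: +11 each step; 23, 34, 45, 56, 67, 78, 89 → 100 → 111.
So the next two terms are {u=0 v=J w=45 t=100} and {u=-9 v=L w=48 t=111}.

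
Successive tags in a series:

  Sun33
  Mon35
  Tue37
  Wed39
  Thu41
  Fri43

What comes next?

Sat45

Day: Sun, Mon, Tue, Wed, Thu, Fri → Sat (runs through the weekdays Mon→Sun).
Second component: 33, 35, 37, 39, 41, 43 → 45 (+2 each step).
Combining the parts gives Sat45.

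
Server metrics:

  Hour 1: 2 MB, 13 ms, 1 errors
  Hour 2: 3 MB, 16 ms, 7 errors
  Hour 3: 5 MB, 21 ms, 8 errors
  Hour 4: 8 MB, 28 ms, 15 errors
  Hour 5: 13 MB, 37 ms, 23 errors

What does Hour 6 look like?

21 MB, 48 ms, 38 errors

For the MB, each term is the sum of the two before it: 2, 3, 5, 8, 13 → 21.
For the ms, differences are 3, 5, 7, … (increasing by 2 each time): 13, 16, 21, 28, 37 → 48.
For the errors, each term is the sum of the two before it: 1, 7, 8, 15, 23 → 38.
Combining the parts gives 21 MB, 48 ms, 38 errors.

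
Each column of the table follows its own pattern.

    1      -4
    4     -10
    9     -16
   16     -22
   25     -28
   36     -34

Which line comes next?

49  -40

First component goes 1, 4, 9, 16, 25, 36 → 49 (perfect squares: 1², 2², 3², …).
Second component: −6 each step; -4, -10, -16, -22, -28, -34 → -40.
Combining the parts gives 49  -40.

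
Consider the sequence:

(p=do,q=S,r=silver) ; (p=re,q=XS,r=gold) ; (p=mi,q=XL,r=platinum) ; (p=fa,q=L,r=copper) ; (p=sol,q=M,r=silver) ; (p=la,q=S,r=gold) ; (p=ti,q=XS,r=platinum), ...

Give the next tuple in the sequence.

P goes do, re, mi, fa, sol, la, ti → do (runs through the solfège scale do→ti).
Q: repeats S → XS → XL → L → M, so S, XS, XL, L, M, S, XS → XL.
R: repeats silver → gold → platinum → copper, so silver, gold, platinum, copper, silver, gold, platinum → copper.
Putting it together: (p=do,q=XL,r=copper).

(p=do,q=XL,r=copper)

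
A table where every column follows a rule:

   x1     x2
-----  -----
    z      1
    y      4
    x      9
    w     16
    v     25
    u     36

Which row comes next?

Column x1 — letters move back 1 place in the alphabet: z, y, x, w, v, u → t.
Column x2 — differences are 3, 5, 7, … (increasing by 2 each time): 1, 4, 9, 16, 25, 36 → 49.
Combining the parts gives t  49.

t  49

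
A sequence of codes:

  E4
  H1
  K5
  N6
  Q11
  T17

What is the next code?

For the letter, letters move forward 3 places in the alphabet: E, H, K, N, Q, T → W.
Second component goes 4, 1, 5, 6, 11, 17 → 28 (each term is the sum of the two before it).
Putting it together: W28.

W28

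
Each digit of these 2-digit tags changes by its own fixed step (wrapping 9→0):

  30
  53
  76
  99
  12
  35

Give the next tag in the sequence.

First digit: 3, 5, 7, 9, 1, 3 → 5 (+2 each step, mod 10).
Second digit goes 0, 3, 6, 9, 2, 5 → 8 (+3 each step, mod 10).
So the next tag is 58.

58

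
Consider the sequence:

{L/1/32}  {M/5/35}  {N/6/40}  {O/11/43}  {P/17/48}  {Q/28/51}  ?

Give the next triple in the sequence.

Letter: letters move forward 1 place in the alphabet, so L, M, N, O, P, Q → R.
Second part: each term is the sum of the two before it, so 1, 5, 6, 11, 17, 28 → 45.
For the third part, alternating steps +3, +5, +3, +5, …: 32, 35, 40, 43, 48, 51 → 56.
Combining the parts gives {R/45/56}.

{R/45/56}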